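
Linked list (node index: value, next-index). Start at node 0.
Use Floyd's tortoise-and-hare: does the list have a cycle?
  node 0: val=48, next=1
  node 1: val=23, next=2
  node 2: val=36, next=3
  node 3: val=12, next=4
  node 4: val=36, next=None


Floyd's tortoise (slow, +1) and hare (fast, +2):
  init: slow=0, fast=0
  step 1: slow=1, fast=2
  step 2: slow=2, fast=4
  step 3: fast -> None, no cycle

Cycle: no


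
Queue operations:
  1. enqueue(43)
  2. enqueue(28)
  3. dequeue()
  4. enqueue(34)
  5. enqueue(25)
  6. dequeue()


enqueue(43) -> [43]
enqueue(28) -> [43, 28]
dequeue()->43, [28]
enqueue(34) -> [28, 34]
enqueue(25) -> [28, 34, 25]
dequeue()->28, [34, 25]

Final queue: [34, 25]


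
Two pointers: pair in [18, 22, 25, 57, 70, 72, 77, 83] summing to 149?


lo=0(18)+hi=7(83)=101
lo=1(22)+hi=7(83)=105
lo=2(25)+hi=7(83)=108
lo=3(57)+hi=7(83)=140
lo=4(70)+hi=7(83)=153
lo=4(70)+hi=6(77)=147
lo=5(72)+hi=6(77)=149

Yes: 72+77=149


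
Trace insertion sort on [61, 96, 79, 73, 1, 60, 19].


Initial: [61, 96, 79, 73, 1, 60, 19]
Insert 96: [61, 96, 79, 73, 1, 60, 19]
Insert 79: [61, 79, 96, 73, 1, 60, 19]
Insert 73: [61, 73, 79, 96, 1, 60, 19]
Insert 1: [1, 61, 73, 79, 96, 60, 19]
Insert 60: [1, 60, 61, 73, 79, 96, 19]
Insert 19: [1, 19, 60, 61, 73, 79, 96]

Sorted: [1, 19, 60, 61, 73, 79, 96]


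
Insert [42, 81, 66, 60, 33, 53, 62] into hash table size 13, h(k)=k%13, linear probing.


Insert 42: h=3 -> slot 3
Insert 81: h=3, 1 probes -> slot 4
Insert 66: h=1 -> slot 1
Insert 60: h=8 -> slot 8
Insert 33: h=7 -> slot 7
Insert 53: h=1, 1 probes -> slot 2
Insert 62: h=10 -> slot 10

Table: [None, 66, 53, 42, 81, None, None, 33, 60, None, 62, None, None]


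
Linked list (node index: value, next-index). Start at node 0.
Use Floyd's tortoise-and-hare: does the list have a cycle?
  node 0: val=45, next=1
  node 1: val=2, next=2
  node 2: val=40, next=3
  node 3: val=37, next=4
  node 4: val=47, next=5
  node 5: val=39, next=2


Floyd's tortoise (slow, +1) and hare (fast, +2):
  init: slow=0, fast=0
  step 1: slow=1, fast=2
  step 2: slow=2, fast=4
  step 3: slow=3, fast=2
  step 4: slow=4, fast=4
  slow == fast at node 4: cycle detected

Cycle: yes


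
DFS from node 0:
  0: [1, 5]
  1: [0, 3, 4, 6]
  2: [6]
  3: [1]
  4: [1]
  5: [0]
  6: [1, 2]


Visit 0, push [5, 1]
Visit 1, push [6, 4, 3]
Visit 3, push []
Visit 4, push []
Visit 6, push [2]
Visit 2, push []
Visit 5, push []

DFS order: [0, 1, 3, 4, 6, 2, 5]


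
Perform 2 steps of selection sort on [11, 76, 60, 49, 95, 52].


Initial: [11, 76, 60, 49, 95, 52]
Step 1: min=11 at 0
  Swap: [11, 76, 60, 49, 95, 52]
Step 2: min=49 at 3
  Swap: [11, 49, 60, 76, 95, 52]

After 2 steps: [11, 49, 60, 76, 95, 52]


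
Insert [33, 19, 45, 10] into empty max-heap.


Insert 33: [33]
Insert 19: [33, 19]
Insert 45: [45, 19, 33]
Insert 10: [45, 19, 33, 10]

Final heap: [45, 19, 33, 10]


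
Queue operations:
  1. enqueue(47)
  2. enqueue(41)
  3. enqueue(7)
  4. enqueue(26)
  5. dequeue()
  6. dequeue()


enqueue(47) -> [47]
enqueue(41) -> [47, 41]
enqueue(7) -> [47, 41, 7]
enqueue(26) -> [47, 41, 7, 26]
dequeue()->47, [41, 7, 26]
dequeue()->41, [7, 26]

Final queue: [7, 26]


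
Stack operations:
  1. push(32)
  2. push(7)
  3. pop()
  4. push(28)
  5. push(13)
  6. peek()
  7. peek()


push(32) -> [32]
push(7) -> [32, 7]
pop()->7, [32]
push(28) -> [32, 28]
push(13) -> [32, 28, 13]
peek()->13
peek()->13

Final stack: [32, 28, 13]


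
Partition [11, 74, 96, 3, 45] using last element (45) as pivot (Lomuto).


Pivot: 45
  11 <= 45: advance i (no swap)
  3 <= 45: swap -> [11, 3, 96, 74, 45]
Place pivot at 2: [11, 3, 45, 74, 96]

Partitioned: [11, 3, 45, 74, 96]


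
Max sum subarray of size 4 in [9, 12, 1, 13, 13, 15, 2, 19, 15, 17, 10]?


[0:4]: 35
[1:5]: 39
[2:6]: 42
[3:7]: 43
[4:8]: 49
[5:9]: 51
[6:10]: 53
[7:11]: 61

Max: 61 at [7:11]


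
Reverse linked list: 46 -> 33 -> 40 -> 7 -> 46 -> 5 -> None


Step 1: curr=46, set curr.next=prev(None) | reversed so far: 46
Step 2: curr=33, set curr.next=prev(46) | reversed so far: 33 -> 46
Step 3: curr=40, set curr.next=prev(33) | reversed so far: 40 -> 33 -> 46
Step 4: curr=7, set curr.next=prev(40) | reversed so far: 7 -> 40 -> 33 -> 46
Step 5: curr=46, set curr.next=prev(7) | reversed so far: 46 -> 7 -> 40 -> 33 -> 46
Step 6: curr=5, set curr.next=prev(46) | reversed so far: 5 -> 46 -> 7 -> 40 -> 33 -> 46

5 -> 46 -> 7 -> 40 -> 33 -> 46 -> None


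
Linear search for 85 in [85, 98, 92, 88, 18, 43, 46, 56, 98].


i=0: 85==85 found!

Found at 0, 1 comps


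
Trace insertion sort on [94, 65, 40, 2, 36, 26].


Initial: [94, 65, 40, 2, 36, 26]
Insert 65: [65, 94, 40, 2, 36, 26]
Insert 40: [40, 65, 94, 2, 36, 26]
Insert 2: [2, 40, 65, 94, 36, 26]
Insert 36: [2, 36, 40, 65, 94, 26]
Insert 26: [2, 26, 36, 40, 65, 94]

Sorted: [2, 26, 36, 40, 65, 94]


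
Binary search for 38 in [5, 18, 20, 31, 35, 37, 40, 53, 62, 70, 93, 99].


Step 1: lo=0, hi=11, mid=5, val=37
Step 2: lo=6, hi=11, mid=8, val=62
Step 3: lo=6, hi=7, mid=6, val=40

Not found


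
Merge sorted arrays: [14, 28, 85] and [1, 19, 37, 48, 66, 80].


Take 1 from B
Take 14 from A
Take 19 from B
Take 28 from A
Take 37 from B
Take 48 from B
Take 66 from B
Take 80 from B

Merged: [1, 14, 19, 28, 37, 48, 66, 80, 85]


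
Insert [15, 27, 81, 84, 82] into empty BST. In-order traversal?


Insert 15: root
Insert 27: R from 15
Insert 81: R from 15 -> R from 27
Insert 84: R from 15 -> R from 27 -> R from 81
Insert 82: R from 15 -> R from 27 -> R from 81 -> L from 84

In-order: [15, 27, 81, 82, 84]


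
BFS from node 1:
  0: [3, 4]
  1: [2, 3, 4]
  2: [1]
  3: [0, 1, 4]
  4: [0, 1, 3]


Visit 1, enqueue [2, 3, 4]
Visit 2, enqueue []
Visit 3, enqueue [0]
Visit 4, enqueue []
Visit 0, enqueue []

BFS order: [1, 2, 3, 4, 0]


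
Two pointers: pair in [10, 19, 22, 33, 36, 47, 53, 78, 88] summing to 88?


lo=0(10)+hi=8(88)=98
lo=0(10)+hi=7(78)=88

Yes: 10+78=88


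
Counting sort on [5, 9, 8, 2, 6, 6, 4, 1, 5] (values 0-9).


Input: [5, 9, 8, 2, 6, 6, 4, 1, 5]
Counts: [0, 1, 1, 0, 1, 2, 2, 0, 1, 1]

Sorted: [1, 2, 4, 5, 5, 6, 6, 8, 9]


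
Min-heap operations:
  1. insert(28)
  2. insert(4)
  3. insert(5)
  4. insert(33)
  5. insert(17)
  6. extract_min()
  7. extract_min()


insert(28) -> [28]
insert(4) -> [4, 28]
insert(5) -> [4, 28, 5]
insert(33) -> [4, 28, 5, 33]
insert(17) -> [4, 17, 5, 33, 28]
extract_min()->4, [5, 17, 28, 33]
extract_min()->5, [17, 33, 28]

Final heap: [17, 33, 28]


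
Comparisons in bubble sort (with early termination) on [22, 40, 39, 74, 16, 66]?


Algorithm: bubble sort (with early termination)
Input: [22, 40, 39, 74, 16, 66]
Sorted: [16, 22, 39, 40, 66, 74]

15


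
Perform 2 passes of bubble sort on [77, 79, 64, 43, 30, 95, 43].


Initial: [77, 79, 64, 43, 30, 95, 43]
Pass 1: [77, 64, 43, 30, 79, 43, 95] (4 swaps)
Pass 2: [64, 43, 30, 77, 43, 79, 95] (4 swaps)

After 2 passes: [64, 43, 30, 77, 43, 79, 95]


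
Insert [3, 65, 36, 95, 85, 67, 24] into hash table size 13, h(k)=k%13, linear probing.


Insert 3: h=3 -> slot 3
Insert 65: h=0 -> slot 0
Insert 36: h=10 -> slot 10
Insert 95: h=4 -> slot 4
Insert 85: h=7 -> slot 7
Insert 67: h=2 -> slot 2
Insert 24: h=11 -> slot 11

Table: [65, None, 67, 3, 95, None, None, 85, None, None, 36, 24, None]


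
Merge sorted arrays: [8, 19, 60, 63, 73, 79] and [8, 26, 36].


Take 8 from A
Take 8 from B
Take 19 from A
Take 26 from B
Take 36 from B

Merged: [8, 8, 19, 26, 36, 60, 63, 73, 79]


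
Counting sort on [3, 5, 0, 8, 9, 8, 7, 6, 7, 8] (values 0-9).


Input: [3, 5, 0, 8, 9, 8, 7, 6, 7, 8]
Counts: [1, 0, 0, 1, 0, 1, 1, 2, 3, 1]

Sorted: [0, 3, 5, 6, 7, 7, 8, 8, 8, 9]


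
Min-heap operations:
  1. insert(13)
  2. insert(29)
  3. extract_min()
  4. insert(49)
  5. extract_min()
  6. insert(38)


insert(13) -> [13]
insert(29) -> [13, 29]
extract_min()->13, [29]
insert(49) -> [29, 49]
extract_min()->29, [49]
insert(38) -> [38, 49]

Final heap: [38, 49]


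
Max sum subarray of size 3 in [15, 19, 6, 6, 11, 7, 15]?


[0:3]: 40
[1:4]: 31
[2:5]: 23
[3:6]: 24
[4:7]: 33

Max: 40 at [0:3]


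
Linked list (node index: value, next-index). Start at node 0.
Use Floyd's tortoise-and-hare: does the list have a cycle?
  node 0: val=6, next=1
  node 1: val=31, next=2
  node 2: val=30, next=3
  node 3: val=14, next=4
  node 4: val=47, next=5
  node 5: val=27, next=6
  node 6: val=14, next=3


Floyd's tortoise (slow, +1) and hare (fast, +2):
  init: slow=0, fast=0
  step 1: slow=1, fast=2
  step 2: slow=2, fast=4
  step 3: slow=3, fast=6
  step 4: slow=4, fast=4
  slow == fast at node 4: cycle detected

Cycle: yes


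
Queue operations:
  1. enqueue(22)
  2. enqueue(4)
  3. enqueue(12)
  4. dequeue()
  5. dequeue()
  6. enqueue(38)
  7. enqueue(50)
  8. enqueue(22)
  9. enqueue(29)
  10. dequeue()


enqueue(22) -> [22]
enqueue(4) -> [22, 4]
enqueue(12) -> [22, 4, 12]
dequeue()->22, [4, 12]
dequeue()->4, [12]
enqueue(38) -> [12, 38]
enqueue(50) -> [12, 38, 50]
enqueue(22) -> [12, 38, 50, 22]
enqueue(29) -> [12, 38, 50, 22, 29]
dequeue()->12, [38, 50, 22, 29]

Final queue: [38, 50, 22, 29]


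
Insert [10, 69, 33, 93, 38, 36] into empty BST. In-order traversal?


Insert 10: root
Insert 69: R from 10
Insert 33: R from 10 -> L from 69
Insert 93: R from 10 -> R from 69
Insert 38: R from 10 -> L from 69 -> R from 33
Insert 36: R from 10 -> L from 69 -> R from 33 -> L from 38

In-order: [10, 33, 36, 38, 69, 93]


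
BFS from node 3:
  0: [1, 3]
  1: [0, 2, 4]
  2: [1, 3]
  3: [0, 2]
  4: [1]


Visit 3, enqueue [0, 2]
Visit 0, enqueue [1]
Visit 2, enqueue []
Visit 1, enqueue [4]
Visit 4, enqueue []

BFS order: [3, 0, 2, 1, 4]


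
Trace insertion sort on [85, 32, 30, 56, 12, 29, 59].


Initial: [85, 32, 30, 56, 12, 29, 59]
Insert 32: [32, 85, 30, 56, 12, 29, 59]
Insert 30: [30, 32, 85, 56, 12, 29, 59]
Insert 56: [30, 32, 56, 85, 12, 29, 59]
Insert 12: [12, 30, 32, 56, 85, 29, 59]
Insert 29: [12, 29, 30, 32, 56, 85, 59]
Insert 59: [12, 29, 30, 32, 56, 59, 85]

Sorted: [12, 29, 30, 32, 56, 59, 85]


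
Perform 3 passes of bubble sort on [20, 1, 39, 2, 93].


Initial: [20, 1, 39, 2, 93]
Pass 1: [1, 20, 2, 39, 93] (2 swaps)
Pass 2: [1, 2, 20, 39, 93] (1 swaps)
Pass 3: [1, 2, 20, 39, 93] (0 swaps)

After 3 passes: [1, 2, 20, 39, 93]


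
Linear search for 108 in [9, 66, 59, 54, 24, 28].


i=0: 9!=108
i=1: 66!=108
i=2: 59!=108
i=3: 54!=108
i=4: 24!=108
i=5: 28!=108

Not found, 6 comps


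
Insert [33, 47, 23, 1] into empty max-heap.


Insert 33: [33]
Insert 47: [47, 33]
Insert 23: [47, 33, 23]
Insert 1: [47, 33, 23, 1]

Final heap: [47, 33, 23, 1]


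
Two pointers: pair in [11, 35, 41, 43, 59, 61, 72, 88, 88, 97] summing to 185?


lo=0(11)+hi=9(97)=108
lo=1(35)+hi=9(97)=132
lo=2(41)+hi=9(97)=138
lo=3(43)+hi=9(97)=140
lo=4(59)+hi=9(97)=156
lo=5(61)+hi=9(97)=158
lo=6(72)+hi=9(97)=169
lo=7(88)+hi=9(97)=185

Yes: 88+97=185


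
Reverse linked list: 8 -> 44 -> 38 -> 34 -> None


Step 1: curr=8, set curr.next=prev(None) | reversed so far: 8
Step 2: curr=44, set curr.next=prev(8) | reversed so far: 44 -> 8
Step 3: curr=38, set curr.next=prev(44) | reversed so far: 38 -> 44 -> 8
Step 4: curr=34, set curr.next=prev(38) | reversed so far: 34 -> 38 -> 44 -> 8

34 -> 38 -> 44 -> 8 -> None


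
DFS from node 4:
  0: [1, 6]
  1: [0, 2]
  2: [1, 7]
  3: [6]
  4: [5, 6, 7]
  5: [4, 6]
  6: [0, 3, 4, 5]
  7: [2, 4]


Visit 4, push [7, 6, 5]
Visit 5, push [6]
Visit 6, push [3, 0]
Visit 0, push [1]
Visit 1, push [2]
Visit 2, push [7]
Visit 7, push []
Visit 3, push []

DFS order: [4, 5, 6, 0, 1, 2, 7, 3]


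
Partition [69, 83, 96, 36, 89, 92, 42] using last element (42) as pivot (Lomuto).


Pivot: 42
  36 <= 42: swap -> [36, 83, 96, 69, 89, 92, 42]
Place pivot at 1: [36, 42, 96, 69, 89, 92, 83]

Partitioned: [36, 42, 96, 69, 89, 92, 83]


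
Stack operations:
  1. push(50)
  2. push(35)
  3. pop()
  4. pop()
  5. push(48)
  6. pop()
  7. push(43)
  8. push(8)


push(50) -> [50]
push(35) -> [50, 35]
pop()->35, [50]
pop()->50, []
push(48) -> [48]
pop()->48, []
push(43) -> [43]
push(8) -> [43, 8]

Final stack: [43, 8]


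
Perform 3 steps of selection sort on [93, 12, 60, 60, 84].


Initial: [93, 12, 60, 60, 84]
Step 1: min=12 at 1
  Swap: [12, 93, 60, 60, 84]
Step 2: min=60 at 2
  Swap: [12, 60, 93, 60, 84]
Step 3: min=60 at 3
  Swap: [12, 60, 60, 93, 84]

After 3 steps: [12, 60, 60, 93, 84]


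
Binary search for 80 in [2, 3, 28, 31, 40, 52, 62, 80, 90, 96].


Step 1: lo=0, hi=9, mid=4, val=40
Step 2: lo=5, hi=9, mid=7, val=80

Found at index 7


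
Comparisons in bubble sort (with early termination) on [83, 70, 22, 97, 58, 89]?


Algorithm: bubble sort (with early termination)
Input: [83, 70, 22, 97, 58, 89]
Sorted: [22, 58, 70, 83, 89, 97]

14


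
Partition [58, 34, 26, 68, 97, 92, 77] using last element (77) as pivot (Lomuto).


Pivot: 77
  58 <= 77: advance i (no swap)
  34 <= 77: advance i (no swap)
  26 <= 77: advance i (no swap)
  68 <= 77: advance i (no swap)
Place pivot at 4: [58, 34, 26, 68, 77, 92, 97]

Partitioned: [58, 34, 26, 68, 77, 92, 97]


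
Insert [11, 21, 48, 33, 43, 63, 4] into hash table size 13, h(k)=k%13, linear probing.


Insert 11: h=11 -> slot 11
Insert 21: h=8 -> slot 8
Insert 48: h=9 -> slot 9
Insert 33: h=7 -> slot 7
Insert 43: h=4 -> slot 4
Insert 63: h=11, 1 probes -> slot 12
Insert 4: h=4, 1 probes -> slot 5

Table: [None, None, None, None, 43, 4, None, 33, 21, 48, None, 11, 63]


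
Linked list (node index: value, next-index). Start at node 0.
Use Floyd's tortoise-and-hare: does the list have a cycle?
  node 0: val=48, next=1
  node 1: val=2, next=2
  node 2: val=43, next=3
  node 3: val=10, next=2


Floyd's tortoise (slow, +1) and hare (fast, +2):
  init: slow=0, fast=0
  step 1: slow=1, fast=2
  step 2: slow=2, fast=2
  slow == fast at node 2: cycle detected

Cycle: yes


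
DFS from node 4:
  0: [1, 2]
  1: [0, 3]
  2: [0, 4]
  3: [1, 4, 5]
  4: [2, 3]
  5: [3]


Visit 4, push [3, 2]
Visit 2, push [0]
Visit 0, push [1]
Visit 1, push [3]
Visit 3, push [5]
Visit 5, push []

DFS order: [4, 2, 0, 1, 3, 5]


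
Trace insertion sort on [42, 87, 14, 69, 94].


Initial: [42, 87, 14, 69, 94]
Insert 87: [42, 87, 14, 69, 94]
Insert 14: [14, 42, 87, 69, 94]
Insert 69: [14, 42, 69, 87, 94]
Insert 94: [14, 42, 69, 87, 94]

Sorted: [14, 42, 69, 87, 94]


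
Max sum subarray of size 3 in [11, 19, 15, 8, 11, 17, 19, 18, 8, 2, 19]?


[0:3]: 45
[1:4]: 42
[2:5]: 34
[3:6]: 36
[4:7]: 47
[5:8]: 54
[6:9]: 45
[7:10]: 28
[8:11]: 29

Max: 54 at [5:8]


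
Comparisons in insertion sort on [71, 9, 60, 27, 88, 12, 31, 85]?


Algorithm: insertion sort
Input: [71, 9, 60, 27, 88, 12, 31, 85]
Sorted: [9, 12, 27, 31, 60, 71, 85, 88]

18


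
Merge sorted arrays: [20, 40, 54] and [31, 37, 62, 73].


Take 20 from A
Take 31 from B
Take 37 from B
Take 40 from A
Take 54 from A

Merged: [20, 31, 37, 40, 54, 62, 73]


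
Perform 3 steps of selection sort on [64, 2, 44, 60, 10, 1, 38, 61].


Initial: [64, 2, 44, 60, 10, 1, 38, 61]
Step 1: min=1 at 5
  Swap: [1, 2, 44, 60, 10, 64, 38, 61]
Step 2: min=2 at 1
  Swap: [1, 2, 44, 60, 10, 64, 38, 61]
Step 3: min=10 at 4
  Swap: [1, 2, 10, 60, 44, 64, 38, 61]

After 3 steps: [1, 2, 10, 60, 44, 64, 38, 61]


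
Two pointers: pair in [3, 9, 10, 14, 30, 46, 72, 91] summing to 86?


lo=0(3)+hi=7(91)=94
lo=0(3)+hi=6(72)=75
lo=1(9)+hi=6(72)=81
lo=2(10)+hi=6(72)=82
lo=3(14)+hi=6(72)=86

Yes: 14+72=86


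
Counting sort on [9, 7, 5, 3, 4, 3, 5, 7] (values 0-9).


Input: [9, 7, 5, 3, 4, 3, 5, 7]
Counts: [0, 0, 0, 2, 1, 2, 0, 2, 0, 1]

Sorted: [3, 3, 4, 5, 5, 7, 7, 9]


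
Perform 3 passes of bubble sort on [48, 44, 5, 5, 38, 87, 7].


Initial: [48, 44, 5, 5, 38, 87, 7]
Pass 1: [44, 5, 5, 38, 48, 7, 87] (5 swaps)
Pass 2: [5, 5, 38, 44, 7, 48, 87] (4 swaps)
Pass 3: [5, 5, 38, 7, 44, 48, 87] (1 swaps)

After 3 passes: [5, 5, 38, 7, 44, 48, 87]


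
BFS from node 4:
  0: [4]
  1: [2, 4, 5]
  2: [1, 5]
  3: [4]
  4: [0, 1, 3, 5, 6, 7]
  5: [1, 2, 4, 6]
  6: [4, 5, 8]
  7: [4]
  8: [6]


Visit 4, enqueue [0, 1, 3, 5, 6, 7]
Visit 0, enqueue []
Visit 1, enqueue [2]
Visit 3, enqueue []
Visit 5, enqueue []
Visit 6, enqueue [8]
Visit 7, enqueue []
Visit 2, enqueue []
Visit 8, enqueue []

BFS order: [4, 0, 1, 3, 5, 6, 7, 2, 8]


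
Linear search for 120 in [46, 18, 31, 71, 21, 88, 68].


i=0: 46!=120
i=1: 18!=120
i=2: 31!=120
i=3: 71!=120
i=4: 21!=120
i=5: 88!=120
i=6: 68!=120

Not found, 7 comps


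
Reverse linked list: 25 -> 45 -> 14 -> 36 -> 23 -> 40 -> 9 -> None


Step 1: curr=25, set curr.next=prev(None) | reversed so far: 25
Step 2: curr=45, set curr.next=prev(25) | reversed so far: 45 -> 25
Step 3: curr=14, set curr.next=prev(45) | reversed so far: 14 -> 45 -> 25
Step 4: curr=36, set curr.next=prev(14) | reversed so far: 36 -> 14 -> 45 -> 25
Step 5: curr=23, set curr.next=prev(36) | reversed so far: 23 -> 36 -> 14 -> 45 -> 25
Step 6: curr=40, set curr.next=prev(23) | reversed so far: 40 -> 23 -> 36 -> 14 -> 45 -> 25
Step 7: curr=9, set curr.next=prev(40) | reversed so far: 9 -> 40 -> 23 -> 36 -> 14 -> 45 -> 25

9 -> 40 -> 23 -> 36 -> 14 -> 45 -> 25 -> None


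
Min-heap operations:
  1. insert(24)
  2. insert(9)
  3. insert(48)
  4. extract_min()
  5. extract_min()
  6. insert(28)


insert(24) -> [24]
insert(9) -> [9, 24]
insert(48) -> [9, 24, 48]
extract_min()->9, [24, 48]
extract_min()->24, [48]
insert(28) -> [28, 48]

Final heap: [28, 48]


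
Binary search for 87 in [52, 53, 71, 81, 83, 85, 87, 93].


Step 1: lo=0, hi=7, mid=3, val=81
Step 2: lo=4, hi=7, mid=5, val=85
Step 3: lo=6, hi=7, mid=6, val=87

Found at index 6


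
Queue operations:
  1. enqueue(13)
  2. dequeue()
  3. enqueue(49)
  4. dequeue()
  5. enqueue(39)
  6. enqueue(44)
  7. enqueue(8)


enqueue(13) -> [13]
dequeue()->13, []
enqueue(49) -> [49]
dequeue()->49, []
enqueue(39) -> [39]
enqueue(44) -> [39, 44]
enqueue(8) -> [39, 44, 8]

Final queue: [39, 44, 8]


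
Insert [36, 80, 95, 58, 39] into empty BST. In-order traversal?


Insert 36: root
Insert 80: R from 36
Insert 95: R from 36 -> R from 80
Insert 58: R from 36 -> L from 80
Insert 39: R from 36 -> L from 80 -> L from 58

In-order: [36, 39, 58, 80, 95]


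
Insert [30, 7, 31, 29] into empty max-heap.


Insert 30: [30]
Insert 7: [30, 7]
Insert 31: [31, 7, 30]
Insert 29: [31, 29, 30, 7]

Final heap: [31, 29, 30, 7]


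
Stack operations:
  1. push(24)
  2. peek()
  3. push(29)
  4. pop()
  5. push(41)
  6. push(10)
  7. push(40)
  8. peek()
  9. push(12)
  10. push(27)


push(24) -> [24]
peek()->24
push(29) -> [24, 29]
pop()->29, [24]
push(41) -> [24, 41]
push(10) -> [24, 41, 10]
push(40) -> [24, 41, 10, 40]
peek()->40
push(12) -> [24, 41, 10, 40, 12]
push(27) -> [24, 41, 10, 40, 12, 27]

Final stack: [24, 41, 10, 40, 12, 27]


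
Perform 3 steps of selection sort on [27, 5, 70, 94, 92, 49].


Initial: [27, 5, 70, 94, 92, 49]
Step 1: min=5 at 1
  Swap: [5, 27, 70, 94, 92, 49]
Step 2: min=27 at 1
  Swap: [5, 27, 70, 94, 92, 49]
Step 3: min=49 at 5
  Swap: [5, 27, 49, 94, 92, 70]

After 3 steps: [5, 27, 49, 94, 92, 70]


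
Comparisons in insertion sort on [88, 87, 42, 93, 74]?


Algorithm: insertion sort
Input: [88, 87, 42, 93, 74]
Sorted: [42, 74, 87, 88, 93]

8


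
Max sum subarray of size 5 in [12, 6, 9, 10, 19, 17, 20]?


[0:5]: 56
[1:6]: 61
[2:7]: 75

Max: 75 at [2:7]


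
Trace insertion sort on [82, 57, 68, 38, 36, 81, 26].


Initial: [82, 57, 68, 38, 36, 81, 26]
Insert 57: [57, 82, 68, 38, 36, 81, 26]
Insert 68: [57, 68, 82, 38, 36, 81, 26]
Insert 38: [38, 57, 68, 82, 36, 81, 26]
Insert 36: [36, 38, 57, 68, 82, 81, 26]
Insert 81: [36, 38, 57, 68, 81, 82, 26]
Insert 26: [26, 36, 38, 57, 68, 81, 82]

Sorted: [26, 36, 38, 57, 68, 81, 82]


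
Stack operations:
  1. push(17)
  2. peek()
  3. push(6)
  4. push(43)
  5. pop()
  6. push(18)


push(17) -> [17]
peek()->17
push(6) -> [17, 6]
push(43) -> [17, 6, 43]
pop()->43, [17, 6]
push(18) -> [17, 6, 18]

Final stack: [17, 6, 18]


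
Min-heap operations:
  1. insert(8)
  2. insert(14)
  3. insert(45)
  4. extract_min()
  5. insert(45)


insert(8) -> [8]
insert(14) -> [8, 14]
insert(45) -> [8, 14, 45]
extract_min()->8, [14, 45]
insert(45) -> [14, 45, 45]

Final heap: [14, 45, 45]


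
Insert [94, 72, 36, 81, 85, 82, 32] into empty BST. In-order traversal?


Insert 94: root
Insert 72: L from 94
Insert 36: L from 94 -> L from 72
Insert 81: L from 94 -> R from 72
Insert 85: L from 94 -> R from 72 -> R from 81
Insert 82: L from 94 -> R from 72 -> R from 81 -> L from 85
Insert 32: L from 94 -> L from 72 -> L from 36

In-order: [32, 36, 72, 81, 82, 85, 94]


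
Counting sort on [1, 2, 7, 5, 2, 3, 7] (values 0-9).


Input: [1, 2, 7, 5, 2, 3, 7]
Counts: [0, 1, 2, 1, 0, 1, 0, 2, 0, 0]

Sorted: [1, 2, 2, 3, 5, 7, 7]


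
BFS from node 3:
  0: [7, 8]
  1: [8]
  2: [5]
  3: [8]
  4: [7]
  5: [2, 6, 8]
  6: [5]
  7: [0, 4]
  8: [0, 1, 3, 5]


Visit 3, enqueue [8]
Visit 8, enqueue [0, 1, 5]
Visit 0, enqueue [7]
Visit 1, enqueue []
Visit 5, enqueue [2, 6]
Visit 7, enqueue [4]
Visit 2, enqueue []
Visit 6, enqueue []
Visit 4, enqueue []

BFS order: [3, 8, 0, 1, 5, 7, 2, 6, 4]


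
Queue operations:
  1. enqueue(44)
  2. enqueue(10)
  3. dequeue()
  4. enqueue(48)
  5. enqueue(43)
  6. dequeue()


enqueue(44) -> [44]
enqueue(10) -> [44, 10]
dequeue()->44, [10]
enqueue(48) -> [10, 48]
enqueue(43) -> [10, 48, 43]
dequeue()->10, [48, 43]

Final queue: [48, 43]


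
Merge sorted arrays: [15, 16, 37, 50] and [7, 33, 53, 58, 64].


Take 7 from B
Take 15 from A
Take 16 from A
Take 33 from B
Take 37 from A
Take 50 from A

Merged: [7, 15, 16, 33, 37, 50, 53, 58, 64]


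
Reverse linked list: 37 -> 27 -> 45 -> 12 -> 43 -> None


Step 1: curr=37, set curr.next=prev(None) | reversed so far: 37
Step 2: curr=27, set curr.next=prev(37) | reversed so far: 27 -> 37
Step 3: curr=45, set curr.next=prev(27) | reversed so far: 45 -> 27 -> 37
Step 4: curr=12, set curr.next=prev(45) | reversed so far: 12 -> 45 -> 27 -> 37
Step 5: curr=43, set curr.next=prev(12) | reversed so far: 43 -> 12 -> 45 -> 27 -> 37

43 -> 12 -> 45 -> 27 -> 37 -> None


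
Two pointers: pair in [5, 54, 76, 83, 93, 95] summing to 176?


lo=0(5)+hi=5(95)=100
lo=1(54)+hi=5(95)=149
lo=2(76)+hi=5(95)=171
lo=3(83)+hi=5(95)=178
lo=3(83)+hi=4(93)=176

Yes: 83+93=176


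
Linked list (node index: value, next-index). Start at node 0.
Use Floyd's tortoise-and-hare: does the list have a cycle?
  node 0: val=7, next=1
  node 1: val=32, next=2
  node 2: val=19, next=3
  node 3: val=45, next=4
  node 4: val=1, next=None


Floyd's tortoise (slow, +1) and hare (fast, +2):
  init: slow=0, fast=0
  step 1: slow=1, fast=2
  step 2: slow=2, fast=4
  step 3: fast -> None, no cycle

Cycle: no


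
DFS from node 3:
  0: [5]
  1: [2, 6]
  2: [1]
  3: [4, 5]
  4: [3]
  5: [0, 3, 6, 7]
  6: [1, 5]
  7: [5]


Visit 3, push [5, 4]
Visit 4, push []
Visit 5, push [7, 6, 0]
Visit 0, push []
Visit 6, push [1]
Visit 1, push [2]
Visit 2, push []
Visit 7, push []

DFS order: [3, 4, 5, 0, 6, 1, 2, 7]


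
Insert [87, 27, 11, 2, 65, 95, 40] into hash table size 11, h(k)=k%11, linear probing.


Insert 87: h=10 -> slot 10
Insert 27: h=5 -> slot 5
Insert 11: h=0 -> slot 0
Insert 2: h=2 -> slot 2
Insert 65: h=10, 2 probes -> slot 1
Insert 95: h=7 -> slot 7
Insert 40: h=7, 1 probes -> slot 8

Table: [11, 65, 2, None, None, 27, None, 95, 40, None, 87]


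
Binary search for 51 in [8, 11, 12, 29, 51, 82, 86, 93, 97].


Step 1: lo=0, hi=8, mid=4, val=51

Found at index 4


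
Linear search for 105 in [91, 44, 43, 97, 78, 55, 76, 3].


i=0: 91!=105
i=1: 44!=105
i=2: 43!=105
i=3: 97!=105
i=4: 78!=105
i=5: 55!=105
i=6: 76!=105
i=7: 3!=105

Not found, 8 comps


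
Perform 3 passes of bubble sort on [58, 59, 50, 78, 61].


Initial: [58, 59, 50, 78, 61]
Pass 1: [58, 50, 59, 61, 78] (2 swaps)
Pass 2: [50, 58, 59, 61, 78] (1 swaps)
Pass 3: [50, 58, 59, 61, 78] (0 swaps)

After 3 passes: [50, 58, 59, 61, 78]


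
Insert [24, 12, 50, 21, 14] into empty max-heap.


Insert 24: [24]
Insert 12: [24, 12]
Insert 50: [50, 12, 24]
Insert 21: [50, 21, 24, 12]
Insert 14: [50, 21, 24, 12, 14]

Final heap: [50, 21, 24, 12, 14]


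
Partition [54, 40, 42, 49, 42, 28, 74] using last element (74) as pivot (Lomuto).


Pivot: 74
  54 <= 74: advance i (no swap)
  40 <= 74: advance i (no swap)
  42 <= 74: advance i (no swap)
  49 <= 74: advance i (no swap)
  42 <= 74: advance i (no swap)
  28 <= 74: advance i (no swap)
Place pivot at 6: [54, 40, 42, 49, 42, 28, 74]

Partitioned: [54, 40, 42, 49, 42, 28, 74]


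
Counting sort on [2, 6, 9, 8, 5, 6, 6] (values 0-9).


Input: [2, 6, 9, 8, 5, 6, 6]
Counts: [0, 0, 1, 0, 0, 1, 3, 0, 1, 1]

Sorted: [2, 5, 6, 6, 6, 8, 9]


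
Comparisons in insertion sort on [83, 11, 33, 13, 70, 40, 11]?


Algorithm: insertion sort
Input: [83, 11, 33, 13, 70, 40, 11]
Sorted: [11, 11, 13, 33, 40, 70, 83]

17


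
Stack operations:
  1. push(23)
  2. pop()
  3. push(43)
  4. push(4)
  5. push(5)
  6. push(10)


push(23) -> [23]
pop()->23, []
push(43) -> [43]
push(4) -> [43, 4]
push(5) -> [43, 4, 5]
push(10) -> [43, 4, 5, 10]

Final stack: [43, 4, 5, 10]


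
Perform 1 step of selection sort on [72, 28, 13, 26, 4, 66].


Initial: [72, 28, 13, 26, 4, 66]
Step 1: min=4 at 4
  Swap: [4, 28, 13, 26, 72, 66]

After 1 step: [4, 28, 13, 26, 72, 66]


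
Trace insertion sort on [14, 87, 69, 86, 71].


Initial: [14, 87, 69, 86, 71]
Insert 87: [14, 87, 69, 86, 71]
Insert 69: [14, 69, 87, 86, 71]
Insert 86: [14, 69, 86, 87, 71]
Insert 71: [14, 69, 71, 86, 87]

Sorted: [14, 69, 71, 86, 87]


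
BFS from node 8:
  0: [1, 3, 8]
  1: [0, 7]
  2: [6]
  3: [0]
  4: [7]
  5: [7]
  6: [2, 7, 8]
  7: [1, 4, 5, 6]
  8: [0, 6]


Visit 8, enqueue [0, 6]
Visit 0, enqueue [1, 3]
Visit 6, enqueue [2, 7]
Visit 1, enqueue []
Visit 3, enqueue []
Visit 2, enqueue []
Visit 7, enqueue [4, 5]
Visit 4, enqueue []
Visit 5, enqueue []

BFS order: [8, 0, 6, 1, 3, 2, 7, 4, 5]


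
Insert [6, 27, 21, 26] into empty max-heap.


Insert 6: [6]
Insert 27: [27, 6]
Insert 21: [27, 6, 21]
Insert 26: [27, 26, 21, 6]

Final heap: [27, 26, 21, 6]


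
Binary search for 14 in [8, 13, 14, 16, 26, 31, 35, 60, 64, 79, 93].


Step 1: lo=0, hi=10, mid=5, val=31
Step 2: lo=0, hi=4, mid=2, val=14

Found at index 2


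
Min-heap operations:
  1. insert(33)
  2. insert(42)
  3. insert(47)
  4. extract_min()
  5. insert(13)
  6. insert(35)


insert(33) -> [33]
insert(42) -> [33, 42]
insert(47) -> [33, 42, 47]
extract_min()->33, [42, 47]
insert(13) -> [13, 47, 42]
insert(35) -> [13, 35, 42, 47]

Final heap: [13, 35, 42, 47]


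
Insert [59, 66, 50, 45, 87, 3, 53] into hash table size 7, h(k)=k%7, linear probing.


Insert 59: h=3 -> slot 3
Insert 66: h=3, 1 probes -> slot 4
Insert 50: h=1 -> slot 1
Insert 45: h=3, 2 probes -> slot 5
Insert 87: h=3, 3 probes -> slot 6
Insert 3: h=3, 4 probes -> slot 0
Insert 53: h=4, 5 probes -> slot 2

Table: [3, 50, 53, 59, 66, 45, 87]


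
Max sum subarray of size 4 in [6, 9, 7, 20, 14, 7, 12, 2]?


[0:4]: 42
[1:5]: 50
[2:6]: 48
[3:7]: 53
[4:8]: 35

Max: 53 at [3:7]


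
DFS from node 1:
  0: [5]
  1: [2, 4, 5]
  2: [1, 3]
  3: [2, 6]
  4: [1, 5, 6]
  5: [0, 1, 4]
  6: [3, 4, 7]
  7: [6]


Visit 1, push [5, 4, 2]
Visit 2, push [3]
Visit 3, push [6]
Visit 6, push [7, 4]
Visit 4, push [5]
Visit 5, push [0]
Visit 0, push []
Visit 7, push []

DFS order: [1, 2, 3, 6, 4, 5, 0, 7]


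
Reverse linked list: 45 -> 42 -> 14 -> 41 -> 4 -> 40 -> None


Step 1: curr=45, set curr.next=prev(None) | reversed so far: 45
Step 2: curr=42, set curr.next=prev(45) | reversed so far: 42 -> 45
Step 3: curr=14, set curr.next=prev(42) | reversed so far: 14 -> 42 -> 45
Step 4: curr=41, set curr.next=prev(14) | reversed so far: 41 -> 14 -> 42 -> 45
Step 5: curr=4, set curr.next=prev(41) | reversed so far: 4 -> 41 -> 14 -> 42 -> 45
Step 6: curr=40, set curr.next=prev(4) | reversed so far: 40 -> 4 -> 41 -> 14 -> 42 -> 45

40 -> 4 -> 41 -> 14 -> 42 -> 45 -> None


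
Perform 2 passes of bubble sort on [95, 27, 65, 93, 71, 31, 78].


Initial: [95, 27, 65, 93, 71, 31, 78]
Pass 1: [27, 65, 93, 71, 31, 78, 95] (6 swaps)
Pass 2: [27, 65, 71, 31, 78, 93, 95] (3 swaps)

After 2 passes: [27, 65, 71, 31, 78, 93, 95]


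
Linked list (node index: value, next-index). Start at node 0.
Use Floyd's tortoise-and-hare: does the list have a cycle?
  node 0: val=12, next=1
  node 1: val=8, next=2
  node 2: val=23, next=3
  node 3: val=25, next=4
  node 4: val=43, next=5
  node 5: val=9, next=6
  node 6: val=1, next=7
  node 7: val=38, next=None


Floyd's tortoise (slow, +1) and hare (fast, +2):
  init: slow=0, fast=0
  step 1: slow=1, fast=2
  step 2: slow=2, fast=4
  step 3: slow=3, fast=6
  step 4: fast 6->7->None, no cycle

Cycle: no


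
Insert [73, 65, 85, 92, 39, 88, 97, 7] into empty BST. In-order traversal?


Insert 73: root
Insert 65: L from 73
Insert 85: R from 73
Insert 92: R from 73 -> R from 85
Insert 39: L from 73 -> L from 65
Insert 88: R from 73 -> R from 85 -> L from 92
Insert 97: R from 73 -> R from 85 -> R from 92
Insert 7: L from 73 -> L from 65 -> L from 39

In-order: [7, 39, 65, 73, 85, 88, 92, 97]


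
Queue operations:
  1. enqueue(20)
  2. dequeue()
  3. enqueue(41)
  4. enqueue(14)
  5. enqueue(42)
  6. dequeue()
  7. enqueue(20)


enqueue(20) -> [20]
dequeue()->20, []
enqueue(41) -> [41]
enqueue(14) -> [41, 14]
enqueue(42) -> [41, 14, 42]
dequeue()->41, [14, 42]
enqueue(20) -> [14, 42, 20]

Final queue: [14, 42, 20]


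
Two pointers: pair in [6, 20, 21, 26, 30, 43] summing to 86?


lo=0(6)+hi=5(43)=49
lo=1(20)+hi=5(43)=63
lo=2(21)+hi=5(43)=64
lo=3(26)+hi=5(43)=69
lo=4(30)+hi=5(43)=73

No pair found


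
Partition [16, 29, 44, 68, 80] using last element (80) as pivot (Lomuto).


Pivot: 80
  16 <= 80: advance i (no swap)
  29 <= 80: advance i (no swap)
  44 <= 80: advance i (no swap)
  68 <= 80: advance i (no swap)
Place pivot at 4: [16, 29, 44, 68, 80]

Partitioned: [16, 29, 44, 68, 80]


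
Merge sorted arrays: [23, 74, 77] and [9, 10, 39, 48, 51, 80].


Take 9 from B
Take 10 from B
Take 23 from A
Take 39 from B
Take 48 from B
Take 51 from B
Take 74 from A
Take 77 from A

Merged: [9, 10, 23, 39, 48, 51, 74, 77, 80]


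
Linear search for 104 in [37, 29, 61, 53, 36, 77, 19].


i=0: 37!=104
i=1: 29!=104
i=2: 61!=104
i=3: 53!=104
i=4: 36!=104
i=5: 77!=104
i=6: 19!=104

Not found, 7 comps


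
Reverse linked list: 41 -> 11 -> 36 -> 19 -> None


Step 1: curr=41, set curr.next=prev(None) | reversed so far: 41
Step 2: curr=11, set curr.next=prev(41) | reversed so far: 11 -> 41
Step 3: curr=36, set curr.next=prev(11) | reversed so far: 36 -> 11 -> 41
Step 4: curr=19, set curr.next=prev(36) | reversed so far: 19 -> 36 -> 11 -> 41

19 -> 36 -> 11 -> 41 -> None


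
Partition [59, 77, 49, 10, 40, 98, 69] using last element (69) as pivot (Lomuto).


Pivot: 69
  59 <= 69: advance i (no swap)
  49 <= 69: swap -> [59, 49, 77, 10, 40, 98, 69]
  10 <= 69: swap -> [59, 49, 10, 77, 40, 98, 69]
  40 <= 69: swap -> [59, 49, 10, 40, 77, 98, 69]
Place pivot at 4: [59, 49, 10, 40, 69, 98, 77]

Partitioned: [59, 49, 10, 40, 69, 98, 77]


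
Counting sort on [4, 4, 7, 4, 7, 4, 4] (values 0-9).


Input: [4, 4, 7, 4, 7, 4, 4]
Counts: [0, 0, 0, 0, 5, 0, 0, 2, 0, 0]

Sorted: [4, 4, 4, 4, 4, 7, 7]


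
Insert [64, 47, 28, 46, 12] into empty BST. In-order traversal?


Insert 64: root
Insert 47: L from 64
Insert 28: L from 64 -> L from 47
Insert 46: L from 64 -> L from 47 -> R from 28
Insert 12: L from 64 -> L from 47 -> L from 28

In-order: [12, 28, 46, 47, 64]


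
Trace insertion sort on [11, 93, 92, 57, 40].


Initial: [11, 93, 92, 57, 40]
Insert 93: [11, 93, 92, 57, 40]
Insert 92: [11, 92, 93, 57, 40]
Insert 57: [11, 57, 92, 93, 40]
Insert 40: [11, 40, 57, 92, 93]

Sorted: [11, 40, 57, 92, 93]


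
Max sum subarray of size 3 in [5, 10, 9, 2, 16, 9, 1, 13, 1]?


[0:3]: 24
[1:4]: 21
[2:5]: 27
[3:6]: 27
[4:7]: 26
[5:8]: 23
[6:9]: 15

Max: 27 at [2:5]


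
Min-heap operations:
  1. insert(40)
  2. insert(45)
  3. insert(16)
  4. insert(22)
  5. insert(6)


insert(40) -> [40]
insert(45) -> [40, 45]
insert(16) -> [16, 45, 40]
insert(22) -> [16, 22, 40, 45]
insert(6) -> [6, 16, 40, 45, 22]

Final heap: [6, 16, 40, 45, 22]


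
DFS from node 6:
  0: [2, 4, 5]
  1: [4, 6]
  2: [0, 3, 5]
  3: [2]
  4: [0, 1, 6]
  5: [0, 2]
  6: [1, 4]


Visit 6, push [4, 1]
Visit 1, push [4]
Visit 4, push [0]
Visit 0, push [5, 2]
Visit 2, push [5, 3]
Visit 3, push []
Visit 5, push []

DFS order: [6, 1, 4, 0, 2, 3, 5]


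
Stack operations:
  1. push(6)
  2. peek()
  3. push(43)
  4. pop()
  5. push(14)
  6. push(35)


push(6) -> [6]
peek()->6
push(43) -> [6, 43]
pop()->43, [6]
push(14) -> [6, 14]
push(35) -> [6, 14, 35]

Final stack: [6, 14, 35]


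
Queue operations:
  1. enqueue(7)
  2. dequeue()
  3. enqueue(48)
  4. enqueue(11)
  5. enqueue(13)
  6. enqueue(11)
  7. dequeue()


enqueue(7) -> [7]
dequeue()->7, []
enqueue(48) -> [48]
enqueue(11) -> [48, 11]
enqueue(13) -> [48, 11, 13]
enqueue(11) -> [48, 11, 13, 11]
dequeue()->48, [11, 13, 11]

Final queue: [11, 13, 11]


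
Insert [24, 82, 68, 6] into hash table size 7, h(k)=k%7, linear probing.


Insert 24: h=3 -> slot 3
Insert 82: h=5 -> slot 5
Insert 68: h=5, 1 probes -> slot 6
Insert 6: h=6, 1 probes -> slot 0

Table: [6, None, None, 24, None, 82, 68]


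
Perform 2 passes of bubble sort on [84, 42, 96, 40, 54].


Initial: [84, 42, 96, 40, 54]
Pass 1: [42, 84, 40, 54, 96] (3 swaps)
Pass 2: [42, 40, 54, 84, 96] (2 swaps)

After 2 passes: [42, 40, 54, 84, 96]


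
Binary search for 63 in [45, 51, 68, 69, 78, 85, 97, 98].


Step 1: lo=0, hi=7, mid=3, val=69
Step 2: lo=0, hi=2, mid=1, val=51
Step 3: lo=2, hi=2, mid=2, val=68

Not found


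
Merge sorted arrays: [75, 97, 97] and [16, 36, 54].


Take 16 from B
Take 36 from B
Take 54 from B

Merged: [16, 36, 54, 75, 97, 97]


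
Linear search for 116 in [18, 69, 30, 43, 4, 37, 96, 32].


i=0: 18!=116
i=1: 69!=116
i=2: 30!=116
i=3: 43!=116
i=4: 4!=116
i=5: 37!=116
i=6: 96!=116
i=7: 32!=116

Not found, 8 comps


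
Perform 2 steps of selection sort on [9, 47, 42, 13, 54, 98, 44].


Initial: [9, 47, 42, 13, 54, 98, 44]
Step 1: min=9 at 0
  Swap: [9, 47, 42, 13, 54, 98, 44]
Step 2: min=13 at 3
  Swap: [9, 13, 42, 47, 54, 98, 44]

After 2 steps: [9, 13, 42, 47, 54, 98, 44]


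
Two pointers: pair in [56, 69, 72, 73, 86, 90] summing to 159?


lo=0(56)+hi=5(90)=146
lo=1(69)+hi=5(90)=159

Yes: 69+90=159


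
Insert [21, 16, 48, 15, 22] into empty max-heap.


Insert 21: [21]
Insert 16: [21, 16]
Insert 48: [48, 16, 21]
Insert 15: [48, 16, 21, 15]
Insert 22: [48, 22, 21, 15, 16]

Final heap: [48, 22, 21, 15, 16]


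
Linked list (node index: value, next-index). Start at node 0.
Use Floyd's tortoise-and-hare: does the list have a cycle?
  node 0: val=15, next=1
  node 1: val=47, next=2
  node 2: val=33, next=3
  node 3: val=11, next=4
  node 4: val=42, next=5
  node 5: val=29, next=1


Floyd's tortoise (slow, +1) and hare (fast, +2):
  init: slow=0, fast=0
  step 1: slow=1, fast=2
  step 2: slow=2, fast=4
  step 3: slow=3, fast=1
  step 4: slow=4, fast=3
  step 5: slow=5, fast=5
  slow == fast at node 5: cycle detected

Cycle: yes


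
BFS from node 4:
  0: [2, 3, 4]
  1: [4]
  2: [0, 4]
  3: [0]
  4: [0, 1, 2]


Visit 4, enqueue [0, 1, 2]
Visit 0, enqueue [3]
Visit 1, enqueue []
Visit 2, enqueue []
Visit 3, enqueue []

BFS order: [4, 0, 1, 2, 3]


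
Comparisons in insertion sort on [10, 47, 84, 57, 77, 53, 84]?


Algorithm: insertion sort
Input: [10, 47, 84, 57, 77, 53, 84]
Sorted: [10, 47, 53, 57, 77, 84, 84]

11


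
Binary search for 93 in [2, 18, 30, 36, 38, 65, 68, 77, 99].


Step 1: lo=0, hi=8, mid=4, val=38
Step 2: lo=5, hi=8, mid=6, val=68
Step 3: lo=7, hi=8, mid=7, val=77
Step 4: lo=8, hi=8, mid=8, val=99

Not found


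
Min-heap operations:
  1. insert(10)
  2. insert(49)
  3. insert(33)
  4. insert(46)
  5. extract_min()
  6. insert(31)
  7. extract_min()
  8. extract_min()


insert(10) -> [10]
insert(49) -> [10, 49]
insert(33) -> [10, 49, 33]
insert(46) -> [10, 46, 33, 49]
extract_min()->10, [33, 46, 49]
insert(31) -> [31, 33, 49, 46]
extract_min()->31, [33, 46, 49]
extract_min()->33, [46, 49]

Final heap: [46, 49]


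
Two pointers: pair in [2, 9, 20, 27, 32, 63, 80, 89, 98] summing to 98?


lo=0(2)+hi=8(98)=100
lo=0(2)+hi=7(89)=91
lo=1(9)+hi=7(89)=98

Yes: 9+89=98


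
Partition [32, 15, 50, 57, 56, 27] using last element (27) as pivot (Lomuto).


Pivot: 27
  15 <= 27: swap -> [15, 32, 50, 57, 56, 27]
Place pivot at 1: [15, 27, 50, 57, 56, 32]

Partitioned: [15, 27, 50, 57, 56, 32]


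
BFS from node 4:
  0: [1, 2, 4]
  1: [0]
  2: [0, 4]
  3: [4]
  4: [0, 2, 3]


Visit 4, enqueue [0, 2, 3]
Visit 0, enqueue [1]
Visit 2, enqueue []
Visit 3, enqueue []
Visit 1, enqueue []

BFS order: [4, 0, 2, 3, 1]


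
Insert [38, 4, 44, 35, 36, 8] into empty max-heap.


Insert 38: [38]
Insert 4: [38, 4]
Insert 44: [44, 4, 38]
Insert 35: [44, 35, 38, 4]
Insert 36: [44, 36, 38, 4, 35]
Insert 8: [44, 36, 38, 4, 35, 8]

Final heap: [44, 36, 38, 4, 35, 8]


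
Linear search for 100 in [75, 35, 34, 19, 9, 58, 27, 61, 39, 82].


i=0: 75!=100
i=1: 35!=100
i=2: 34!=100
i=3: 19!=100
i=4: 9!=100
i=5: 58!=100
i=6: 27!=100
i=7: 61!=100
i=8: 39!=100
i=9: 82!=100

Not found, 10 comps


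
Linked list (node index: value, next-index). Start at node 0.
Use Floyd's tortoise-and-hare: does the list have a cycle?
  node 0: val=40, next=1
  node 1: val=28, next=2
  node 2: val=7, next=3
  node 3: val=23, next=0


Floyd's tortoise (slow, +1) and hare (fast, +2):
  init: slow=0, fast=0
  step 1: slow=1, fast=2
  step 2: slow=2, fast=0
  step 3: slow=3, fast=2
  step 4: slow=0, fast=0
  slow == fast at node 0: cycle detected

Cycle: yes


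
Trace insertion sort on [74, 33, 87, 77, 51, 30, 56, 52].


Initial: [74, 33, 87, 77, 51, 30, 56, 52]
Insert 33: [33, 74, 87, 77, 51, 30, 56, 52]
Insert 87: [33, 74, 87, 77, 51, 30, 56, 52]
Insert 77: [33, 74, 77, 87, 51, 30, 56, 52]
Insert 51: [33, 51, 74, 77, 87, 30, 56, 52]
Insert 30: [30, 33, 51, 74, 77, 87, 56, 52]
Insert 56: [30, 33, 51, 56, 74, 77, 87, 52]
Insert 52: [30, 33, 51, 52, 56, 74, 77, 87]

Sorted: [30, 33, 51, 52, 56, 74, 77, 87]


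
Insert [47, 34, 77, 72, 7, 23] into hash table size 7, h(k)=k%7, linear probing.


Insert 47: h=5 -> slot 5
Insert 34: h=6 -> slot 6
Insert 77: h=0 -> slot 0
Insert 72: h=2 -> slot 2
Insert 7: h=0, 1 probes -> slot 1
Insert 23: h=2, 1 probes -> slot 3

Table: [77, 7, 72, 23, None, 47, 34]


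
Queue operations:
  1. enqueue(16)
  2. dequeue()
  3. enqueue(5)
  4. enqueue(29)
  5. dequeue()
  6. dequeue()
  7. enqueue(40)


enqueue(16) -> [16]
dequeue()->16, []
enqueue(5) -> [5]
enqueue(29) -> [5, 29]
dequeue()->5, [29]
dequeue()->29, []
enqueue(40) -> [40]

Final queue: [40]


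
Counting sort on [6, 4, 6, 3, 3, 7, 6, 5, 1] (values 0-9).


Input: [6, 4, 6, 3, 3, 7, 6, 5, 1]
Counts: [0, 1, 0, 2, 1, 1, 3, 1, 0, 0]

Sorted: [1, 3, 3, 4, 5, 6, 6, 6, 7]


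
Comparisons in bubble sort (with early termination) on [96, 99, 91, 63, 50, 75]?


Algorithm: bubble sort (with early termination)
Input: [96, 99, 91, 63, 50, 75]
Sorted: [50, 63, 75, 91, 96, 99]

15


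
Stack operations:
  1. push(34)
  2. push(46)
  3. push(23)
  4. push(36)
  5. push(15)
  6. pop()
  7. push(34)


push(34) -> [34]
push(46) -> [34, 46]
push(23) -> [34, 46, 23]
push(36) -> [34, 46, 23, 36]
push(15) -> [34, 46, 23, 36, 15]
pop()->15, [34, 46, 23, 36]
push(34) -> [34, 46, 23, 36, 34]

Final stack: [34, 46, 23, 36, 34]
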